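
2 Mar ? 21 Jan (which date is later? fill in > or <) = >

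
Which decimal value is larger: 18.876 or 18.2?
18.876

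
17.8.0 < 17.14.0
True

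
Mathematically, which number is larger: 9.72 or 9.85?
9.85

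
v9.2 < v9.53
True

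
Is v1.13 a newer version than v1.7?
Yes. Version numbers are compared segment by segment as integers, not as decimals: minor version 13 > 7, so v1.13 > v1.7 (even though the decimal 1.13 < 1.7).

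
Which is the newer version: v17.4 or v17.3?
v17.4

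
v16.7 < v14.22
False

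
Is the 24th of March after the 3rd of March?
Yes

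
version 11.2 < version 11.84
True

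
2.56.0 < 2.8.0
False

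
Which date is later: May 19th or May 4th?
May 19th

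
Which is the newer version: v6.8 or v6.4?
v6.8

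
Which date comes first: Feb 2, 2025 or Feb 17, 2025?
Feb 2, 2025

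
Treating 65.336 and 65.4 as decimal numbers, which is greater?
65.4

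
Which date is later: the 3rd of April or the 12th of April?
the 12th of April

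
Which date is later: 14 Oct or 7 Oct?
14 Oct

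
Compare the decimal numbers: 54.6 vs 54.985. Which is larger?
54.985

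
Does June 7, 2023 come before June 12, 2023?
Yes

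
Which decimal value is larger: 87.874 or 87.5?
87.874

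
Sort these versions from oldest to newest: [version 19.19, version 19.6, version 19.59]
[version 19.6, version 19.19, version 19.59]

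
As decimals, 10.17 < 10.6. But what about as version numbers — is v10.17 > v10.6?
True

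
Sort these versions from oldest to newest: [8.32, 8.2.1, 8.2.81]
[8.2.1, 8.2.81, 8.32]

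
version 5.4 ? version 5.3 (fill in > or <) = >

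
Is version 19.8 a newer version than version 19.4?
Yes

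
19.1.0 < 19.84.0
True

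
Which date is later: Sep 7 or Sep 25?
Sep 25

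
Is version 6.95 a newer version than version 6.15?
Yes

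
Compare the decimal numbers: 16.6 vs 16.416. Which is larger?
16.6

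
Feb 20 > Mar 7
False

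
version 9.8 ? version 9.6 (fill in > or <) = >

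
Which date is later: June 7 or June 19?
June 19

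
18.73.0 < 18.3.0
False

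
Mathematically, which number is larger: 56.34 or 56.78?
56.78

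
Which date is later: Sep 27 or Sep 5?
Sep 27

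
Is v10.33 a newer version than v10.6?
Yes. Version numbers are compared segment by segment as integers, not as decimals: minor version 33 > 6, so v10.33 > v10.6 (even though the decimal 10.33 < 10.6).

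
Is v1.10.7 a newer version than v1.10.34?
No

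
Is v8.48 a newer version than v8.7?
Yes. Version numbers are compared segment by segment as integers, not as decimals: minor version 48 > 7, so v8.48 > v8.7 (even though the decimal 8.48 < 8.7).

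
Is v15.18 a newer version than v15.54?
No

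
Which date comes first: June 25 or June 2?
June 2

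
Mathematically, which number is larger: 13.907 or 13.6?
13.907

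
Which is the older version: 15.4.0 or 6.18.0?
6.18.0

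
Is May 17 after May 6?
Yes. Day 17 comes after day 6 in May — this is a date comparison, not a decimal one (the decimal 5.17 would be smaller than 5.6).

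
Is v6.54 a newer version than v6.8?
Yes. Version numbers are compared segment by segment as integers, not as decimals: minor version 54 > 8, so v6.54 > v6.8 (even though the decimal 6.54 < 6.8).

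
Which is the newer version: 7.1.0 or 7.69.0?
7.69.0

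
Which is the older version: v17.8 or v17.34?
v17.8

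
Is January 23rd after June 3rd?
No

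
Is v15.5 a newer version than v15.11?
No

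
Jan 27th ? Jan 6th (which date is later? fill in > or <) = >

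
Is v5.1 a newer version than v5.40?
No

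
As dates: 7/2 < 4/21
False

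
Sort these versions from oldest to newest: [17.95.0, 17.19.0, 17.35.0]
[17.19.0, 17.35.0, 17.95.0]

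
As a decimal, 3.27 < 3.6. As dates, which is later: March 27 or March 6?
March 27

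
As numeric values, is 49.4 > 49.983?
False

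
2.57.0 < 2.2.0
False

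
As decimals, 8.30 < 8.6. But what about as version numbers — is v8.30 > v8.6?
True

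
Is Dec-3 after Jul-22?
Yes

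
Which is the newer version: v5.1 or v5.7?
v5.7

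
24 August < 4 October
True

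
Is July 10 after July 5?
Yes. Day 10 comes after day 5 in July — this is a date comparison, not a decimal one (the decimal 7.10 would be smaller than 7.5).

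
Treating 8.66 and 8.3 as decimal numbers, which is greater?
8.66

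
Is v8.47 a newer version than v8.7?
Yes. Version numbers are compared segment by segment as integers, not as decimals: minor version 47 > 7, so v8.47 > v8.7 (even though the decimal 8.47 < 8.7).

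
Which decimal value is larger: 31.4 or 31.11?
31.4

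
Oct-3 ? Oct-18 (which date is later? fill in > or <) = <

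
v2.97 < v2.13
False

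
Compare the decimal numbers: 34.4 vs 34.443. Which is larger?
34.443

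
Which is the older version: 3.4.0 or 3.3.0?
3.3.0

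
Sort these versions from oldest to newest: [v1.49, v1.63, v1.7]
[v1.7, v1.49, v1.63]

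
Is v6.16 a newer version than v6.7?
Yes. Version numbers are compared segment by segment as integers, not as decimals: minor version 16 > 7, so v6.16 > v6.7 (even though the decimal 6.16 < 6.7).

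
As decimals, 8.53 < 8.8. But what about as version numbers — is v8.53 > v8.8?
True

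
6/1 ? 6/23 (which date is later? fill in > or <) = <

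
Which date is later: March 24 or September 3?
September 3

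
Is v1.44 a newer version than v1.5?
Yes. Version numbers are compared segment by segment as integers, not as decimals: minor version 44 > 5, so v1.44 > v1.5 (even though the decimal 1.44 < 1.5).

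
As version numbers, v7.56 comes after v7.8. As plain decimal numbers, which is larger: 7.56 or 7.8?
7.8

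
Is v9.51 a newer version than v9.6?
Yes. Version numbers are compared segment by segment as integers, not as decimals: minor version 51 > 6, so v9.51 > v9.6 (even though the decimal 9.51 < 9.6).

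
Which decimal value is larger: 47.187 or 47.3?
47.3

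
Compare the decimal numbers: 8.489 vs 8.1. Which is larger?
8.489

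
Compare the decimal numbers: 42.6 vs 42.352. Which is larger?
42.6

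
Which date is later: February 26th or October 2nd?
October 2nd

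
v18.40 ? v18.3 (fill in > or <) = >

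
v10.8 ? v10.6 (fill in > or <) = >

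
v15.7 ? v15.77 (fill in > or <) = <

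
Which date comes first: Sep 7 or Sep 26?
Sep 7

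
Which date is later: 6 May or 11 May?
11 May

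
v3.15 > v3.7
True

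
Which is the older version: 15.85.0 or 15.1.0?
15.1.0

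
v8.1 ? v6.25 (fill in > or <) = >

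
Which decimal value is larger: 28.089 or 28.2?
28.2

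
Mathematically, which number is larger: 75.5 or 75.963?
75.963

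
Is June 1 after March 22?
Yes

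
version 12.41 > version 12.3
True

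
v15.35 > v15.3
True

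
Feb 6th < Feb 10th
True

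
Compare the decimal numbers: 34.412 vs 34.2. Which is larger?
34.412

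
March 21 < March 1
False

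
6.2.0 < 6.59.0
True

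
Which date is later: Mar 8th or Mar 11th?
Mar 11th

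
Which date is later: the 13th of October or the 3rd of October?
the 13th of October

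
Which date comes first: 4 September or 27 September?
4 September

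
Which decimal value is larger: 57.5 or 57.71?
57.71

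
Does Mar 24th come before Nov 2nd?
Yes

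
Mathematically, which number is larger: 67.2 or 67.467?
67.467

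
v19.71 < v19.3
False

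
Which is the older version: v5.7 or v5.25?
v5.7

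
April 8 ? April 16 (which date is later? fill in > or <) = <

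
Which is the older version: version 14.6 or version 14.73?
version 14.6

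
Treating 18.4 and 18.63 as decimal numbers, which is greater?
18.63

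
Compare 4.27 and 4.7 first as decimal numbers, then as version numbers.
As decimals: 4.27 < 4.7. As versions: v4.27 > v4.7 (minor version 27 > 7).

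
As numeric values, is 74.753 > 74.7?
True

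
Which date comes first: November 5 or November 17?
November 5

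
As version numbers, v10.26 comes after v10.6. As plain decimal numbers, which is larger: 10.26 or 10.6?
10.6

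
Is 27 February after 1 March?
No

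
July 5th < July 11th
True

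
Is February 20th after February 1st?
Yes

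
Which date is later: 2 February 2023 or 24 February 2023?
24 February 2023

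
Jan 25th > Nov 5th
False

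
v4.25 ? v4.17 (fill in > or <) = >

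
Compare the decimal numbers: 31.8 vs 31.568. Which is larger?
31.8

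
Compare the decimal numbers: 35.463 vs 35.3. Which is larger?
35.463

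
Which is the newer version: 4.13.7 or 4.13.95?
4.13.95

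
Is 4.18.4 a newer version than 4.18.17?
No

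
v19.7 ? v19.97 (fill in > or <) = <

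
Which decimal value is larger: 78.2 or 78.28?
78.28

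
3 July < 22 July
True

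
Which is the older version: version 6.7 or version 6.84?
version 6.7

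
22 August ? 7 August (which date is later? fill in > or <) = >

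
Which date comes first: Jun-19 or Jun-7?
Jun-7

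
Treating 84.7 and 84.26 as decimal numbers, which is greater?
84.7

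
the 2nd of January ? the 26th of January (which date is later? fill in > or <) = <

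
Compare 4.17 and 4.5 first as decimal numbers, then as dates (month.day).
As decimals: 4.17 < 4.5. As dates: 4/17 is later than 4/5 (day 17 > day 5).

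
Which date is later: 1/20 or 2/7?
2/7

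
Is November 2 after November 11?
No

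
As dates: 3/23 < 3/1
False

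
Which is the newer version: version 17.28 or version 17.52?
version 17.52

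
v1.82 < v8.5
True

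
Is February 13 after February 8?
Yes. Day 13 comes after day 8 in February — this is a date comparison, not a decimal one (the decimal 2.13 would be smaller than 2.8).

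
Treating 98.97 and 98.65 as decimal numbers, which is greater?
98.97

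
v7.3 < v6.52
False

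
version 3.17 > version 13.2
False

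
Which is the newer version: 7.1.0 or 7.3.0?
7.3.0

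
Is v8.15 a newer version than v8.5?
Yes. Version numbers are compared segment by segment as integers, not as decimals: minor version 15 > 5, so v8.15 > v8.5 (even though the decimal 8.15 < 8.5).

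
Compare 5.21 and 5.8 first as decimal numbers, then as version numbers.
As decimals: 5.21 < 5.8. As versions: v5.21 > v5.8 (minor version 21 > 8).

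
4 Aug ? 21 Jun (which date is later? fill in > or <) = >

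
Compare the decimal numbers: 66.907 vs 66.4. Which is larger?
66.907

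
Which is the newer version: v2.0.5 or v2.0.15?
v2.0.15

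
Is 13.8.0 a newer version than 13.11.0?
No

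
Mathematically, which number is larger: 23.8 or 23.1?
23.8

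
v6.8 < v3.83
False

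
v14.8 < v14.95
True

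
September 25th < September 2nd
False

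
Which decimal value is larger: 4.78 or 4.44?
4.78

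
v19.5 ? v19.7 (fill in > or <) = <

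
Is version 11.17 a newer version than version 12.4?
No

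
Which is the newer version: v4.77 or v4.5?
v4.77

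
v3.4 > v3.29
False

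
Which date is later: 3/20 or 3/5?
3/20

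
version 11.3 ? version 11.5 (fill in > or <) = <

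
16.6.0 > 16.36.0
False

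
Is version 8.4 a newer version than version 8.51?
No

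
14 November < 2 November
False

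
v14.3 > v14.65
False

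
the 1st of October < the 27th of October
True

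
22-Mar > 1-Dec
False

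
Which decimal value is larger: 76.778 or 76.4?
76.778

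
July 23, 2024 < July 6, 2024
False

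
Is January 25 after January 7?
Yes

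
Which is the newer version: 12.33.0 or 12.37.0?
12.37.0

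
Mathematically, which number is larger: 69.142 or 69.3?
69.3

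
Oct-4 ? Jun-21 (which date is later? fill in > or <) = >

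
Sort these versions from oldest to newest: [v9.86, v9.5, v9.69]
[v9.5, v9.69, v9.86]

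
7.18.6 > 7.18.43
False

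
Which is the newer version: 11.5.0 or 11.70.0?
11.70.0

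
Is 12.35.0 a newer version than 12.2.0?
Yes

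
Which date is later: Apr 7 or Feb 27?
Apr 7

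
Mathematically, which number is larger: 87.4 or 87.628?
87.628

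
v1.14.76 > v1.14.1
True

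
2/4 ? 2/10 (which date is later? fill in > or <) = <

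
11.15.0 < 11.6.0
False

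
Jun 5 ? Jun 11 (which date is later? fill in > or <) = <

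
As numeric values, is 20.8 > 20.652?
True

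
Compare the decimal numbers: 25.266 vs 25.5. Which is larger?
25.5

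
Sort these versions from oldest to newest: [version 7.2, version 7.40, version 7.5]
[version 7.2, version 7.5, version 7.40]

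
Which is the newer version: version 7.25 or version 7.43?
version 7.43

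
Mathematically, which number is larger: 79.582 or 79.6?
79.6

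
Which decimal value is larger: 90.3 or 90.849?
90.849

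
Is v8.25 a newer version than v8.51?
No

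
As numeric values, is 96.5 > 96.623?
False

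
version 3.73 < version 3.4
False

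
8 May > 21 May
False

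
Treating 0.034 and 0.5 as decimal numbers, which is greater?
0.5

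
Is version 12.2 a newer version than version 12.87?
No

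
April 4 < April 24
True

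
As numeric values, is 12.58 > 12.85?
False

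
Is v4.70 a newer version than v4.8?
Yes. Version numbers are compared segment by segment as integers, not as decimals: minor version 70 > 8, so v4.70 > v4.8 (even though the decimal 4.70 < 4.8).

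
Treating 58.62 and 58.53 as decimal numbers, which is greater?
58.62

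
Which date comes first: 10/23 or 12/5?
10/23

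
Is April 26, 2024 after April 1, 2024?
Yes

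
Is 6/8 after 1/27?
Yes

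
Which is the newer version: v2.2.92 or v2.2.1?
v2.2.92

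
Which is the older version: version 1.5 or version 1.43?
version 1.5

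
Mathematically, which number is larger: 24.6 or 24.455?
24.6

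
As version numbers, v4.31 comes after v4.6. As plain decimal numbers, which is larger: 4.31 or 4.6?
4.6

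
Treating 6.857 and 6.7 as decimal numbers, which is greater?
6.857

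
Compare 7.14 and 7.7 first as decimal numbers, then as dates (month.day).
As decimals: 7.14 < 7.7. As dates: 7/14 is later than 7/7 (day 14 > day 7).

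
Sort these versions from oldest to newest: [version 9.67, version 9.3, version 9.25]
[version 9.3, version 9.25, version 9.67]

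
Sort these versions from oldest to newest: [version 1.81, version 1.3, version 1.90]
[version 1.3, version 1.81, version 1.90]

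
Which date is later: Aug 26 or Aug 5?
Aug 26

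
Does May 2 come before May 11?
Yes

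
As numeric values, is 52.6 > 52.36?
True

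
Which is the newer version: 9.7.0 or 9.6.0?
9.7.0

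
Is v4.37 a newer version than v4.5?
Yes. Version numbers are compared segment by segment as integers, not as decimals: minor version 37 > 5, so v4.37 > v4.5 (even though the decimal 4.37 < 4.5).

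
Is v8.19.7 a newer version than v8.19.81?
No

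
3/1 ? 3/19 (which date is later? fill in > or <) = <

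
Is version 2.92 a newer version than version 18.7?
No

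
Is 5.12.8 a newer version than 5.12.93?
No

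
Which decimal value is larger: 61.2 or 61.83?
61.83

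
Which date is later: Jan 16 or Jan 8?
Jan 16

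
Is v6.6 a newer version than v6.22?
No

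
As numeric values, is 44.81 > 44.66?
True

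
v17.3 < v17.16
True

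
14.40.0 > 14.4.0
True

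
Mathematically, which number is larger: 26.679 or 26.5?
26.679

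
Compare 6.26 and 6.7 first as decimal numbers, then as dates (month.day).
As decimals: 6.26 < 6.7. As dates: 6/26 is later than 6/7 (day 26 > day 7).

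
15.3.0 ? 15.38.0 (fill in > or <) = <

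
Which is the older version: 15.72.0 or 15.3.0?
15.3.0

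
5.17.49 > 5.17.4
True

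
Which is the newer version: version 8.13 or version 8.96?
version 8.96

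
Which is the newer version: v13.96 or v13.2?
v13.96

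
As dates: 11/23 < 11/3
False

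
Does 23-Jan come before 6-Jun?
Yes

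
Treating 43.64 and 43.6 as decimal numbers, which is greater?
43.64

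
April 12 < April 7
False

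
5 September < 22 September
True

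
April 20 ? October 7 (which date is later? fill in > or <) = <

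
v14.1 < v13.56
False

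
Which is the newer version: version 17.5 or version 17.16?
version 17.16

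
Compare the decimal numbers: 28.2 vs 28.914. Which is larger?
28.914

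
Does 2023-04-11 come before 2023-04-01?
No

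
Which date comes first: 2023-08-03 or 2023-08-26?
2023-08-03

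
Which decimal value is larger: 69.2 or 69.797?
69.797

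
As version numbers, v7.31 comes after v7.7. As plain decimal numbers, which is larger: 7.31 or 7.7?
7.7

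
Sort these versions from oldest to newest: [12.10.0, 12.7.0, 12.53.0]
[12.7.0, 12.10.0, 12.53.0]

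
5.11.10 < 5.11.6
False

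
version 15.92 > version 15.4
True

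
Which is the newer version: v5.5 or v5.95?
v5.95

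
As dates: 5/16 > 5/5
True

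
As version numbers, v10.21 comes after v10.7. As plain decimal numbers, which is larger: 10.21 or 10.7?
10.7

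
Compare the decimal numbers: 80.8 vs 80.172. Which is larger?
80.8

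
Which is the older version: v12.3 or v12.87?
v12.3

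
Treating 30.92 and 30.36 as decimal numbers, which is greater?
30.92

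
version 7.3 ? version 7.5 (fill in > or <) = <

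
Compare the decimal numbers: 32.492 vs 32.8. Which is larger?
32.8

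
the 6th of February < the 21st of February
True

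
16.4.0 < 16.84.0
True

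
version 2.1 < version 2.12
True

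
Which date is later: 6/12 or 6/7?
6/12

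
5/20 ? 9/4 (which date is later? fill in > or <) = <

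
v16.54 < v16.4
False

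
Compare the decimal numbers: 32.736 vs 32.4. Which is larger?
32.736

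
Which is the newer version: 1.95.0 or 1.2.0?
1.95.0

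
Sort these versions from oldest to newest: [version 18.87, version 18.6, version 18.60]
[version 18.6, version 18.60, version 18.87]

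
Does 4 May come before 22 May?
Yes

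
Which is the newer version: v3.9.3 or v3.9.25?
v3.9.25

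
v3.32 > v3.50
False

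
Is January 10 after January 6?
Yes. Day 10 comes after day 6 in January — this is a date comparison, not a decimal one (the decimal 1.10 would be smaller than 1.6).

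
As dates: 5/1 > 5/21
False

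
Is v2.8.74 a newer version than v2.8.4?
Yes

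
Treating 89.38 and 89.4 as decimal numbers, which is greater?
89.4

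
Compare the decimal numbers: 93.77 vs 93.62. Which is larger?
93.77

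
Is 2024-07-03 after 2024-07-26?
No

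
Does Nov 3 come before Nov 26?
Yes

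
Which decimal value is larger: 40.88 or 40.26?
40.88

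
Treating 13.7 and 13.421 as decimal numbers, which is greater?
13.7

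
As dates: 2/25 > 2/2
True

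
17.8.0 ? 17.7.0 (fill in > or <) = >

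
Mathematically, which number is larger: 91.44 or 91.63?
91.63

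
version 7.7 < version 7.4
False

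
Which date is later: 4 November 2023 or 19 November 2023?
19 November 2023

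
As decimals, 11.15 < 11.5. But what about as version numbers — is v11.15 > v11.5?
True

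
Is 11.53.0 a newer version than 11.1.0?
Yes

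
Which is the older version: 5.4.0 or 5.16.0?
5.4.0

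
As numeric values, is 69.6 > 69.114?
True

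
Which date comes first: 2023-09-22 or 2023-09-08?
2023-09-08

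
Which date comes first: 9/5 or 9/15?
9/5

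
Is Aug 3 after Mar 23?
Yes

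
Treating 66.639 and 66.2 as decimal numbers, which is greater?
66.639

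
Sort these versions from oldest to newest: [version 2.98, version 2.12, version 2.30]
[version 2.12, version 2.30, version 2.98]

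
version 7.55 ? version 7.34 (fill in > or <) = >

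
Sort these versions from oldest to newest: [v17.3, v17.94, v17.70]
[v17.3, v17.70, v17.94]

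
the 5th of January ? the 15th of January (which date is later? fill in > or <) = <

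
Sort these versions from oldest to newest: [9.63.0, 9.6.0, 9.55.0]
[9.6.0, 9.55.0, 9.63.0]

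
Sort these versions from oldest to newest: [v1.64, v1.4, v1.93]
[v1.4, v1.64, v1.93]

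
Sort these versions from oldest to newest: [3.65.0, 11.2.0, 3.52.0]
[3.52.0, 3.65.0, 11.2.0]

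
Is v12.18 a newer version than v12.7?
Yes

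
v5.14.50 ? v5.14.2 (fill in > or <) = >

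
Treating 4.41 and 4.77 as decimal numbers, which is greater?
4.77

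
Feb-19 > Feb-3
True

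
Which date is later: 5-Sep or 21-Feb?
5-Sep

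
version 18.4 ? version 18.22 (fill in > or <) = <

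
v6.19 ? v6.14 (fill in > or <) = >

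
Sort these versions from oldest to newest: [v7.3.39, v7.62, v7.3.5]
[v7.3.5, v7.3.39, v7.62]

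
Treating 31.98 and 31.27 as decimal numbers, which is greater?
31.98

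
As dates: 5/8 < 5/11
True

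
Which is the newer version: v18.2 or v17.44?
v18.2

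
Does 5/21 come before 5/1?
No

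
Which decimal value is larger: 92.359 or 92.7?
92.7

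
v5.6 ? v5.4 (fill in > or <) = >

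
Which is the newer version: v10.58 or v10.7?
v10.58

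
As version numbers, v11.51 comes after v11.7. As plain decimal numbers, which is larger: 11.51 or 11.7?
11.7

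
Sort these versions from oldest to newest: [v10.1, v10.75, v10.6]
[v10.1, v10.6, v10.75]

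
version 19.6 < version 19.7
True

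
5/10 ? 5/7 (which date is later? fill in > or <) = >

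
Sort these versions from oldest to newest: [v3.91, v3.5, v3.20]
[v3.5, v3.20, v3.91]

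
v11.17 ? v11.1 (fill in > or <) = >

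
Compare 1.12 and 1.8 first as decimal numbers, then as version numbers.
As decimals: 1.12 < 1.8. As versions: v1.12 > v1.8 (minor version 12 > 8).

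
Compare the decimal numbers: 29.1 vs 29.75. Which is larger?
29.75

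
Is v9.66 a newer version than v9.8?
Yes. Version numbers are compared segment by segment as integers, not as decimals: minor version 66 > 8, so v9.66 > v9.8 (even though the decimal 9.66 < 9.8).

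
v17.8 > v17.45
False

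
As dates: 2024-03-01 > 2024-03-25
False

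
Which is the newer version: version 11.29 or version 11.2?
version 11.29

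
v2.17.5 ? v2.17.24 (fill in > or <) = <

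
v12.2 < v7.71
False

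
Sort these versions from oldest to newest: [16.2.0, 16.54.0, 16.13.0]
[16.2.0, 16.13.0, 16.54.0]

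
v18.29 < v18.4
False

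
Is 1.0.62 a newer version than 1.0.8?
Yes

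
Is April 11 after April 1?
Yes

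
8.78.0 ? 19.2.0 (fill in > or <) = <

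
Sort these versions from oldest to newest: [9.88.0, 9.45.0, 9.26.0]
[9.26.0, 9.45.0, 9.88.0]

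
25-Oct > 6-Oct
True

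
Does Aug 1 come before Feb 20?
No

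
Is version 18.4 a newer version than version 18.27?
No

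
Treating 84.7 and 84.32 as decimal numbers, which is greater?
84.7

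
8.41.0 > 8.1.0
True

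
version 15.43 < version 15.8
False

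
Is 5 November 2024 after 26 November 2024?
No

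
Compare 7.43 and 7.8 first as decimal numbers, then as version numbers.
As decimals: 7.43 < 7.8. As versions: v7.43 > v7.8 (minor version 43 > 8).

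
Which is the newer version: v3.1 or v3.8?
v3.8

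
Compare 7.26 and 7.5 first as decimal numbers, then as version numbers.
As decimals: 7.26 < 7.5. As versions: v7.26 > v7.5 (minor version 26 > 5).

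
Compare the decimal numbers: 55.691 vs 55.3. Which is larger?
55.691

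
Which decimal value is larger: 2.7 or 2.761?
2.761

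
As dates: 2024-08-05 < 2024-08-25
True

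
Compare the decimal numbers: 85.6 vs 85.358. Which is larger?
85.6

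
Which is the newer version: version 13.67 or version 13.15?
version 13.67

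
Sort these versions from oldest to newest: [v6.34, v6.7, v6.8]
[v6.7, v6.8, v6.34]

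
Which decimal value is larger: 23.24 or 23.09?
23.24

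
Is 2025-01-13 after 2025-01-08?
Yes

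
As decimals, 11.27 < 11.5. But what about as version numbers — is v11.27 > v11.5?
True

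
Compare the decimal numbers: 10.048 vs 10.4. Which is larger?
10.4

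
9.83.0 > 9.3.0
True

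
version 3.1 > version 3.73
False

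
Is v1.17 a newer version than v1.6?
Yes. Version numbers are compared segment by segment as integers, not as decimals: minor version 17 > 6, so v1.17 > v1.6 (even though the decimal 1.17 < 1.6).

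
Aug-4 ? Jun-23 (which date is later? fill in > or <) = >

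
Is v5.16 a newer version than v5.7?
Yes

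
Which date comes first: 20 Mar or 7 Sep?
20 Mar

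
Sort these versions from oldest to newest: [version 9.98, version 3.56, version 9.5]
[version 3.56, version 9.5, version 9.98]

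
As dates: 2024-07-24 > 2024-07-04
True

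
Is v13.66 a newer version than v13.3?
Yes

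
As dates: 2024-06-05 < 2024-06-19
True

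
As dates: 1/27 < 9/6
True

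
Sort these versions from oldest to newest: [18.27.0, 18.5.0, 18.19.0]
[18.5.0, 18.19.0, 18.27.0]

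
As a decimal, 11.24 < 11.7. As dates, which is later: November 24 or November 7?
November 24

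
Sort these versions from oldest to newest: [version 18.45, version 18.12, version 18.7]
[version 18.7, version 18.12, version 18.45]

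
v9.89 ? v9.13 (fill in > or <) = >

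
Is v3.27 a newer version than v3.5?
Yes. Version numbers are compared segment by segment as integers, not as decimals: minor version 27 > 5, so v3.27 > v3.5 (even though the decimal 3.27 < 3.5).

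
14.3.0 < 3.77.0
False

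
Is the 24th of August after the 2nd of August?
Yes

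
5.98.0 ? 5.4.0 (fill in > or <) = >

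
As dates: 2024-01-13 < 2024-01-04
False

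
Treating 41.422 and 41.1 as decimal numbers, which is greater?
41.422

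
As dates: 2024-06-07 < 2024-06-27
True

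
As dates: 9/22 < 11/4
True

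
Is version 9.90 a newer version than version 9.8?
Yes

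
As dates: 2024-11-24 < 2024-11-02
False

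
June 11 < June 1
False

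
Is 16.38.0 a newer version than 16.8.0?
Yes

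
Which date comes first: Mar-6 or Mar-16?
Mar-6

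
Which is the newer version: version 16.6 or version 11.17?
version 16.6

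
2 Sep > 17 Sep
False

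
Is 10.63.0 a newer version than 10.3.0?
Yes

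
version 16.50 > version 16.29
True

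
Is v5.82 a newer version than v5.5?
Yes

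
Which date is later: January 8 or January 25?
January 25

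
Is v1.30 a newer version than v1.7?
Yes. Version numbers are compared segment by segment as integers, not as decimals: minor version 30 > 7, so v1.30 > v1.7 (even though the decimal 1.30 < 1.7).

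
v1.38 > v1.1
True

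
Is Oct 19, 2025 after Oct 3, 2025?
Yes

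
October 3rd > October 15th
False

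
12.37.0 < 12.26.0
False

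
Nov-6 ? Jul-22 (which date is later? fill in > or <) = >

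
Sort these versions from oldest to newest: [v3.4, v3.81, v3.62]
[v3.4, v3.62, v3.81]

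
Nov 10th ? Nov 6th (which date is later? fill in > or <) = >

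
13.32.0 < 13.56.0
True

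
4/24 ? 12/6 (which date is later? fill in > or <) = <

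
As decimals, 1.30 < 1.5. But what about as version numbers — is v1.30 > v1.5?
True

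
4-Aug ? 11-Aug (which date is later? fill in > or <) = <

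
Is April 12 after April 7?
Yes. Day 12 comes after day 7 in April — this is a date comparison, not a decimal one (the decimal 4.12 would be smaller than 4.7).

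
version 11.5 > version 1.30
True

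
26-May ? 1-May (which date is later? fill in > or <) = >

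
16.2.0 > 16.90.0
False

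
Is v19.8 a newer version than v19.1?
Yes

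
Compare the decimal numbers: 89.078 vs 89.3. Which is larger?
89.3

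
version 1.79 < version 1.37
False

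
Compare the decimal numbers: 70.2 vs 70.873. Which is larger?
70.873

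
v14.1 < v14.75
True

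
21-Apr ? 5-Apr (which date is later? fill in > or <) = >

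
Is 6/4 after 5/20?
Yes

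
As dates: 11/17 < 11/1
False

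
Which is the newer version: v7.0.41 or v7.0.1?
v7.0.41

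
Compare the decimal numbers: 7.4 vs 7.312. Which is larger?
7.4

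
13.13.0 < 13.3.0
False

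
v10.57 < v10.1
False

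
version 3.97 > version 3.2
True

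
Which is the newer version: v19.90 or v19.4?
v19.90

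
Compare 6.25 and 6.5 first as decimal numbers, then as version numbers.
As decimals: 6.25 < 6.5. As versions: v6.25 > v6.5 (minor version 25 > 5).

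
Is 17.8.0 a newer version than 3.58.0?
Yes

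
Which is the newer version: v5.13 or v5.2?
v5.13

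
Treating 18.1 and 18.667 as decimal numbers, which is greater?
18.667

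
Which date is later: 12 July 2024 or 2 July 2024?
12 July 2024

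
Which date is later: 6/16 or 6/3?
6/16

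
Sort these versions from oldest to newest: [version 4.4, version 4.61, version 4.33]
[version 4.4, version 4.33, version 4.61]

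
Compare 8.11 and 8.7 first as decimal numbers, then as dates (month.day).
As decimals: 8.11 < 8.7. As dates: 8/11 is later than 8/7 (day 11 > day 7).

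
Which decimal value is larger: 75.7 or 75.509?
75.7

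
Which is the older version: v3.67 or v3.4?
v3.4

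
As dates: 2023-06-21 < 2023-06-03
False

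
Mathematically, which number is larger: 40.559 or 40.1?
40.559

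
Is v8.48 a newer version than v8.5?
Yes. Version numbers are compared segment by segment as integers, not as decimals: minor version 48 > 5, so v8.48 > v8.5 (even though the decimal 8.48 < 8.5).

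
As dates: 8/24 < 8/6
False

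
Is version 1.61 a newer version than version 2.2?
No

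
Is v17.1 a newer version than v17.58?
No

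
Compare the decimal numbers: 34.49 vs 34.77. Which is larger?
34.77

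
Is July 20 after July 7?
Yes. Day 20 comes after day 7 in July — this is a date comparison, not a decimal one (the decimal 7.20 would be smaller than 7.7).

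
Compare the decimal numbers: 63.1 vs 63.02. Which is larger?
63.1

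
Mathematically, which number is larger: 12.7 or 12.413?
12.7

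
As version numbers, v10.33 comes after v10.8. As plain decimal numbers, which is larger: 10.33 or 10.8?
10.8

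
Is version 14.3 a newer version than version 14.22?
No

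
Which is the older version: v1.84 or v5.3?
v1.84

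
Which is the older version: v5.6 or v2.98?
v2.98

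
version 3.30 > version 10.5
False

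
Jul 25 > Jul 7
True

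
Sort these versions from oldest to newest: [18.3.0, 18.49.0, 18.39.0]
[18.3.0, 18.39.0, 18.49.0]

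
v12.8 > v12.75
False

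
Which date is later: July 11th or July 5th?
July 11th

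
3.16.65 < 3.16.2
False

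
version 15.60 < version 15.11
False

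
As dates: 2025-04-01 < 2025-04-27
True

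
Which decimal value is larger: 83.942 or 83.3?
83.942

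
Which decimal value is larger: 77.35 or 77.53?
77.53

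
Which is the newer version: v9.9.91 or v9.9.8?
v9.9.91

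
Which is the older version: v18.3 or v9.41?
v9.41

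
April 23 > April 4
True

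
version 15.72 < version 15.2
False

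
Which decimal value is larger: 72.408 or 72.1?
72.408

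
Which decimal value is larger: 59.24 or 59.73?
59.73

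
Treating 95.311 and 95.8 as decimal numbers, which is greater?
95.8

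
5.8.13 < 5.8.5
False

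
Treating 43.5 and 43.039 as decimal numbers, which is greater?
43.5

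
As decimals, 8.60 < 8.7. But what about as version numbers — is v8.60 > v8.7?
True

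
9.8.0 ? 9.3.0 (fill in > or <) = >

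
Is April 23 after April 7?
Yes. Day 23 comes after day 7 in April — this is a date comparison, not a decimal one (the decimal 4.23 would be smaller than 4.7).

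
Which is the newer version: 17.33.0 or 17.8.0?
17.33.0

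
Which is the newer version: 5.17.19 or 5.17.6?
5.17.19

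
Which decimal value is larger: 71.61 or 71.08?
71.61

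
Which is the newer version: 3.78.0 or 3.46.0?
3.78.0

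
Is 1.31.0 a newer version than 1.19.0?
Yes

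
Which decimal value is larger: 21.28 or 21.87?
21.87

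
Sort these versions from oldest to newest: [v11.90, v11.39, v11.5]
[v11.5, v11.39, v11.90]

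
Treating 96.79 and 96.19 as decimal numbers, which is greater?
96.79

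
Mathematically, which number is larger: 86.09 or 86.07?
86.09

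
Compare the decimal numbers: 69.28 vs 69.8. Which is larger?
69.8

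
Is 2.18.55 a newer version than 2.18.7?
Yes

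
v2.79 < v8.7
True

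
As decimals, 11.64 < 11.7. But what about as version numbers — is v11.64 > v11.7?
True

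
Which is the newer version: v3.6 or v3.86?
v3.86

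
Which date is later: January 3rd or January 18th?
January 18th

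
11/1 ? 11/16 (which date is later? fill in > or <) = <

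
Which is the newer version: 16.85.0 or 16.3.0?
16.85.0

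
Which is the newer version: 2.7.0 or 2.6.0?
2.7.0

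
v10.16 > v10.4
True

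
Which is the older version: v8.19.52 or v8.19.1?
v8.19.1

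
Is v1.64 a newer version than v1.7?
Yes. Version numbers are compared segment by segment as integers, not as decimals: minor version 64 > 7, so v1.64 > v1.7 (even though the decimal 1.64 < 1.7).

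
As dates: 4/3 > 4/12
False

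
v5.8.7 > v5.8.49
False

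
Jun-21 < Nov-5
True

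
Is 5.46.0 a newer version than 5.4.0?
Yes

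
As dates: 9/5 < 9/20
True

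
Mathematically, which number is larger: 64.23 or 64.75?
64.75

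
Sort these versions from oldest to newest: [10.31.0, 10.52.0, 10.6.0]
[10.6.0, 10.31.0, 10.52.0]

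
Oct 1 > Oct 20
False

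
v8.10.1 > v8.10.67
False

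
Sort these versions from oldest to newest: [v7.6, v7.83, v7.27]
[v7.6, v7.27, v7.83]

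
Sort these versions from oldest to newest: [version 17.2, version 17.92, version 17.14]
[version 17.2, version 17.14, version 17.92]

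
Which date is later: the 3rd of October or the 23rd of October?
the 23rd of October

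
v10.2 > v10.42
False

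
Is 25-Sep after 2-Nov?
No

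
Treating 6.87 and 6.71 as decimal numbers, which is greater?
6.87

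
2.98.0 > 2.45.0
True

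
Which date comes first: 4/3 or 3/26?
3/26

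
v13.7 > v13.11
False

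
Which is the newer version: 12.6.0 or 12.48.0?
12.48.0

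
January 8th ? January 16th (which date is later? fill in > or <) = <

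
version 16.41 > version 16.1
True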